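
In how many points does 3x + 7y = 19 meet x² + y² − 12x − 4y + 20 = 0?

Centre (6, 2), r² = 20. Distance² from centre to line = (13)²/58 = 169/58.
Since d² < r², the line cuts the circle twice.

2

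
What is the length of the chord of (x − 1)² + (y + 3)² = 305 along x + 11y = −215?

The distance from (1, −3) to the line is 183/√122, and r² = 305.
Half the chord is √(r² − d²) = √(61/2), so the full chord is √122.

√122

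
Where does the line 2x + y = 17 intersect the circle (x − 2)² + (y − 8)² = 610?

(−7, 31) and (15, −13)

Express y = −2x + 17 and substitute into the circle:
5x² − 40x − 525 = 0  ⟹  x² − 8x − 105 = 0
x = 15 or x = −7, giving (15, −13) and (−7, 31).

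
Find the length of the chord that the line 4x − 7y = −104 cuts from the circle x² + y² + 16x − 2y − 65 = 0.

From the line, y = (104 + 4x)/7. Substituting:
65x² + 1560x + 6175 = 0  ⟹  x² + 24x + 95 = 0
x = −5 or x = −19, giving (−5, 12) and (−19, 4).
Chord length = distance between (−5, 12) and (−19, 4) = √260 = 2√65.

2√65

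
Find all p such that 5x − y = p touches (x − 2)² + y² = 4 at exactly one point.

Tangency holds when the distance from the centre (2, 0) to the line equals the radius 2:
|5·2 − 1·0 − p| / √26 = 2
|p − (10)| = 2√26.

p = 10 ± 2√26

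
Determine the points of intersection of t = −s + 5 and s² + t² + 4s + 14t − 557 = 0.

(−11, 16) and (21, −16)

Substitute t = −s + 5:
2s² − 20s − 462 = 0  ⟹  s² − 10s − 231 = 0
s = 21 or s = −11, giving (21, −16) and (−11, 16).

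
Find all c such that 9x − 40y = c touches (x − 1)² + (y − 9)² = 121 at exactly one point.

For a tangent, require d(centre, line) = r = 11.
|9·1 − 40·9 − c| / √1681 = 11
|c − (−351)| = 11·41, so c = 100 or c = −802.

c = −802 or c = 100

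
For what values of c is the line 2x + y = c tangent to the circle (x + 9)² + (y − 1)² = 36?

The line touches the circle iff its distance from (−9, 1) is 6:
|2·(−9) + 1·1 − c| / √5 = 6
|c − (−17)| = 6√5.

c = −17 ± 6√5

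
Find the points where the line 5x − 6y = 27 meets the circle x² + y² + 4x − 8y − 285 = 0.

(−9, −12) and (15, 8)

Express y = (−27 + 5x)/6 and substitute into the circle:
61x² − 366x − 8235 = 0  ⟹  x² − 6x − 135 = 0
x = 15 or x = −9, giving (15, 8) and (−9, −12).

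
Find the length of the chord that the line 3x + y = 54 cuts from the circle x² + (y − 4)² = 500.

The distance from (0, 4) to the line is 50/√10, and r² = 500.
Half the chord is √(r² − d²) = √(250), so the full chord is 10√10.

10√10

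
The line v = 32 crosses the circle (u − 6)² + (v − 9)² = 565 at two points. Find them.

(0, 32) and (12, 32)

From the line, v = 32. Substituting:
u² − 12u = 0
u = 12 or u = 0, giving (12, 32) and (0, 32).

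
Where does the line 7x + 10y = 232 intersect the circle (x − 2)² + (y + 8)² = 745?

Express y = (232 − 7x)/10 and substitute into the circle:
149x² − 4768x + 23244 = 0  ⟹  x² − 32x + 156 = 0
x = 26 or x = 6, giving (26, 5) and (6, 19).

(6, 19) and (26, 5)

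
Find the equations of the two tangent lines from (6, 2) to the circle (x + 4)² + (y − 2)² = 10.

A line y − (2) = m(x − (6)) is tangent when its distance from (−4, 2) is √10:
(−10m − (0))² = 10(m² + 1)
9m² − 1 = 0, so m = 1/3 or m = −1/3.
Through (6, 2) these give x − 3y = 0 and x + 3y = 12.

x − 3y = 0 and x + 3y = 12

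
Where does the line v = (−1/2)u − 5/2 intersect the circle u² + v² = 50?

From the line, v = (−5 − u)/2. Substituting:
5u² + 10u − 175 = 0  ⟹  u² + 2u − 35 = 0
u = 5 or u = −7, giving (5, −5) and (−7, 1).

(−7, 1) and (5, −5)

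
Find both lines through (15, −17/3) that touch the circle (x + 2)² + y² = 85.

A line y − (−17/3) = m(x − (15)) is tangent when its distance from (−2, 0) is √85:
(−17m − (17/3))² = 85(m² + 1)
54m² + 51m − 14 = 0, so m = −7/6 or m = 2/9.
With m = −7/6: 7x + 6y = 71. With m = 2/9: 2x − 9y = 81.

7x + 6y = 71 and 2x − 9y = 81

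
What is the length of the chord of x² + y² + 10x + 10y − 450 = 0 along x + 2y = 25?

12√5

Express y = (25 − x)/2 and substitute into the circle:
5x² − 30x − 675 = 0  ⟹  x² − 6x − 135 = 0
x = 15 or x = −9, giving (15, 5) and (−9, 17).
|(15, 5) − (−9, 17)| = √((24)² + (−12)²) = 12√5.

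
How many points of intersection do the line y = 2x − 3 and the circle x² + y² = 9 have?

d² = (2·0 − 1·0 − (3))²/5 = 9/5; r² = 9.
Since d² < r², the line cuts the circle twice.

2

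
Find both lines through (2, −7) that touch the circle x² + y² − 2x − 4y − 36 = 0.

4x + 5y = −27 and 5x − 4y = 38

A line y − (−7) = m(x − (2)) is tangent when its distance from (1, 2) is √41:
(−1m − (9))² = 41(m² + 1)
20m² − 9m − 20 = 0, so m = −4/5 or m = 5/4.
Through (2, −7) these give 4x + 5y = −27 and 5x − 4y = 38.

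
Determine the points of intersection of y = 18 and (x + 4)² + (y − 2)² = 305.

(−11, 18) and (3, 18)

Express y = 18 and substitute into the circle:
x² + 8x − 33 = 0
x = 3 or x = −11, giving (3, 18) and (−11, 18).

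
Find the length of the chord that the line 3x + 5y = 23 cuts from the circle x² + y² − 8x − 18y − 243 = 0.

6√34

Substitute y = (23 − 3x)/5:
34x² − 68x − 7616 = 0  ⟹  x² − 2x − 224 = 0
x = 16 or x = −14, giving (16, −5) and (−14, 13).
|(16, −5) − (−14, 13)| = √((30)² + (−18)²) = 6√34.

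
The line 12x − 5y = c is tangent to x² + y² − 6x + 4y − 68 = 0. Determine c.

Tangency holds when the distance from the centre (3, −2) to the line equals the radius 9:
|12·3 − 5·(−2) − c| / √169 = 9
|c − (46)| = 9·13, so c = 163 or c = −71.

c = −71 or c = 163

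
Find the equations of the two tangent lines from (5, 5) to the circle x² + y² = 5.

2x − y = 5 and x − 2y = −5

A line y − (5) = m(x − (5)) is tangent when its distance from (0, 0) is √5:
(−5m − (−5))² = 5(m² + 1)
2m² − 5m + 2 = 0, so m = 2 or m = 1/2.
Through (5, 5) these give 2x − y = 5 and x − 2y = −5.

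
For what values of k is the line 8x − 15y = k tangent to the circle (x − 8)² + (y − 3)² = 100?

k = −151 or k = 189

Tangency holds when the distance from the centre (8, 3) to the line equals the radius 10:
|8·8 − 15·3 − k| / √289 = 10
|k − (19)| = 10·17, so k = 189 or k = −151.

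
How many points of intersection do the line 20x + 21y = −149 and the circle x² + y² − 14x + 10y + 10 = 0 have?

2

d² = (20·7 + 21·(−5) − (−149))²/841 = 33856/841; r² = 64.
Since d² < r², the line cuts the circle twice.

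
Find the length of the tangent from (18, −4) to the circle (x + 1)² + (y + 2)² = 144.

√221

Centre (−1, −2), r² = 144. |PO|² = (19)² + (−2)² = 365.
By the tangent–radius right angle, tangent length = √(|PO|² − r²) = √221.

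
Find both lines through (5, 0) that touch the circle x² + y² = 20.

2x + y = 10 and 2x − y = 10

Let a tangent through (5, 0) have slope m. Its distance from (0, 0) must equal 2√5:
(−5m − (0))² = 20(m² + 1)
m² − 4 = 0, so m = −2 or m = 2.
Through (5, 0) these give 2x + y = 10 and 2x − y = 10.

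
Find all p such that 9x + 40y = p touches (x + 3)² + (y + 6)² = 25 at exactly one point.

For a tangent, require d(centre, line) = r = 5.
|9·(−3) + 40·(−6) − p| / √1681 = 5
|p − (−267)| = 5·41, so p = −62 or p = −472.

p = −472 or p = −62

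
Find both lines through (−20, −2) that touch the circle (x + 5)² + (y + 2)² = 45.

A line y − (−2) = m(x − (−20)) is tangent when its distance from (−5, −2) is 3√5:
(15m − (0))² = 45(m² + 1)
4m² − 1 = 0, so m = −1/2 or m = 1/2.
Through (−20, −2) these give x + 2y = −24 and x − 2y = −16.

x + 2y = −24 and x − 2y = −16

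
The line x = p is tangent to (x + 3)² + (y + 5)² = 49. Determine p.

p = −10 or p = 4

The line touches the circle iff its distance from (−3, −5) is 7:
|1·(−3) + 0·(−5) − p| / √1 = 7
|p − (−3)| = 7, so p = 4 or p = −10.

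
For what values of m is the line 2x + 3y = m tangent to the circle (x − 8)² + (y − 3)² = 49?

The line touches the circle iff its distance from (8, 3) is 7:
|2·8 + 3·3 − m| / √13 = 7
|m − (25)| = 7√13.

m = 25 ± 7√13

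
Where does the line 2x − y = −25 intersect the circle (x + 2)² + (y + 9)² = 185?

From the line, y = 2x + 25. Substituting:
5x² + 140x + 975 = 0  ⟹  x² + 28x + 195 = 0
x = −13 or x = −15, giving (−13, −1) and (−15, −5).

(−15, −5) and (−13, −1)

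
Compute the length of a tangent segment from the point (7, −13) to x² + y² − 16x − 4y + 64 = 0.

With centre O = (8, 2), |OP|² = 226 and r² = 4.
By the tangent–radius right angle, tangent length = √(|PO|² − r²) = √222.

√222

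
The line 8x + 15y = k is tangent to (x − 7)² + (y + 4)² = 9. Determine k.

k = −55 or k = 47

The line touches the circle iff its distance from (7, −4) is 3:
|8·7 + 15·(−4) − k| / √289 = 3
|k − (−4)| = 3·17, so k = 47 or k = −55.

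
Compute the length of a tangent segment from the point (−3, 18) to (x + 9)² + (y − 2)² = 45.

Centre (−9, 2), r² = 45. |PO|² = (6)² + (16)² = 292.
The tangent meets the radius at right angles, so tangent² = |PO|² − r² = 292 − 45 = 247.

√247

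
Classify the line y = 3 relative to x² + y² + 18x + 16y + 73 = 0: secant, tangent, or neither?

Centre (−9, −8), r² = 72. Distance² from centre to line = (−11)² = 121.
Since d² > r², the line lies outside the circle.

neither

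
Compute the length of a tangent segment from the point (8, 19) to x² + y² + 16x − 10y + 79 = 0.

√442

With centre O = (−8, 5), |OP|² = 452 and r² = 10.
Power of the point: PT² = |PO|² − r² = 442, so PT = √442.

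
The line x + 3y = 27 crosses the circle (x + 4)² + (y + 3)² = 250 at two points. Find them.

(−9, 12) and (9, 6)

Express y = (27 − x)/3 and substitute into the circle:
10x² − 810 = 0  ⟹  x² − 81 = 0
x = 9 or x = −9, giving (9, 6) and (−9, 12).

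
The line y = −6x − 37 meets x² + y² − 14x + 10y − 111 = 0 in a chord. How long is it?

Centre (7, −5), r² = 185. Perpendicular distance d from centre to line = |74| / √37 = 74/√37.
Chord = 2√(r² − d²) = 2·√(37) = 2√37.

2√37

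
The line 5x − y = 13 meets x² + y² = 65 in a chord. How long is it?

The distance from (0, 0) to the line is 13/√26, and r² = 65.
Half the chord is √(r² − d²) = √(117/2), so the full chord is 3√26.

3√26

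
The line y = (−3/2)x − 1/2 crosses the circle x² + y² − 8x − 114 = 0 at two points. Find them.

Substitute y = (−1 − 3x)/2:
13x² − 26x − 455 = 0  ⟹  x² − 2x − 35 = 0
x = 7 or x = −5, giving (7, −11) and (−5, 7).

(−5, 7) and (7, −11)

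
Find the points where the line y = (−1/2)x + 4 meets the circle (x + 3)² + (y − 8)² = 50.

(−10, 9) and (2, 3)

Substitute y = (8 − x)/2:
5x² + 40x − 100 = 0  ⟹  x² + 8x − 20 = 0
x = 2 or x = −10, giving (2, 3) and (−10, 9).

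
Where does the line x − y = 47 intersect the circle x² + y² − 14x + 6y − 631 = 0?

(24, −23) and (27, −20)

Express y = x − 47 and substitute into the circle:
2x² − 102x + 1296 = 0  ⟹  x² − 51x + 648 = 0
x = 27 or x = 24, giving (27, −20) and (24, −23).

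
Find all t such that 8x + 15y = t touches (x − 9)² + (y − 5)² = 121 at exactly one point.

The line touches the circle iff its distance from (9, 5) is 11:
|8·9 + 15·5 − t| / √289 = 11
|t − (147)| = 11·17, so t = 334 or t = −40.

t = −40 or t = 334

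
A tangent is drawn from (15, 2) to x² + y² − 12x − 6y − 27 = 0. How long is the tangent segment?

√10

The centre is (6, 3) and r = 6√2. The square of the distance from P to the centre is 81 + 1 = 82.
Power of the point: PT² = |PO|² − r² = 10, so PT = √10.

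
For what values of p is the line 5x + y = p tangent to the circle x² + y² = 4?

p = ±2√26

For a tangent, require d(centre, line) = r = 2.
|5·0 + 1·0 − p| / √26 = 2
|p| = 2√26.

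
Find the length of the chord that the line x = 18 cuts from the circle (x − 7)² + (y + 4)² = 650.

Centre (7, −4), r² = 650. Perpendicular distance d from centre to line = |−11| / √1 = 11.
Chord = 2√(r² − d²) = 2·√(529) = 46.

46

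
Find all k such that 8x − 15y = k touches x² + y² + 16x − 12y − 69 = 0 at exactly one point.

Tangency holds when the distance from the centre (−8, 6) to the line equals the radius 13:
|8·(−8) − 15·6 − k| / √289 = 13
|k − (−154)| = 13·17, so k = 67 or k = −375.

k = −375 or k = 67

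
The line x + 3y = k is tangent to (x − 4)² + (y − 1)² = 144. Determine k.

For a tangent, require d(centre, line) = r = 12.
|1·4 + 3·1 − k| / √10 = 12
|k − (7)| = 12√10.

k = 7 ± 12√10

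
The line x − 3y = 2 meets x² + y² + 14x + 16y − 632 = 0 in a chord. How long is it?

17√10

Centre (−7, −8), r² = 745. Perpendicular distance d from centre to line = |15| / √10 = 15/√10.
Half the chord is √(r² − d²) = √(1445/2), so the full chord is 17√10.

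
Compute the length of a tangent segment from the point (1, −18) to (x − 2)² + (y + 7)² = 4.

With centre O = (2, −7), |OP|² = 122 and r² = 4.
The tangent meets the radius at right angles, so tangent² = |PO|² − r² = 122 − 4 = 118.

√118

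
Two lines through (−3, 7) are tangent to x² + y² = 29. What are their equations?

5x − 2y = −29 and 2x + 5y = 29

Let a tangent through (−3, 7) have slope m. Its distance from (0, 0) must equal √29:
[m·(3) − (−7)]² = 29(m² + 1)
10m² − 21m − 10 = 0, so m = 5/2 or m = −2/5.
Through (−3, 7) these give 5x − 2y = −29 and 2x + 5y = 29.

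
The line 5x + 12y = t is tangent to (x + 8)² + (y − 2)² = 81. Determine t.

Tangency holds when the distance from the centre (−8, 2) to the line equals the radius 9:
|5·(−8) + 12·2 − t| / √169 = 9
|t − (−16)| = 9·13, so t = 101 or t = −133.

t = −133 or t = 101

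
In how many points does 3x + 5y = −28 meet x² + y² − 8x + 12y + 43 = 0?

d² = (3·4 + 5·(−6) − (−28))²/34 = 50/17; r² = 9.
Since d² < r², the line cuts the circle twice.

2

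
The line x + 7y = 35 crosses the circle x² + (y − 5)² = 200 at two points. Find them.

(−14, 7) and (14, 3)

Express y = (35 − x)/7 and substitute into the circle:
50x² − 9800 = 0  ⟹  x² − 196 = 0
x = 14 or x = −14, giving (14, 3) and (−14, 7).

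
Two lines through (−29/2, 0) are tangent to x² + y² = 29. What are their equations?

2x + 5y = −29 and 2x − 5y = −29

A line y − (0) = m(x − (−29/2)) is tangent when its distance from (0, 0) is √29:
[m·(29/2) − (0)]² = 29(m² + 1)
25m² − 4 = 0, so m = −2/5 or m = 2/5.
With m = −2/5: 2x + 5y = −29. With m = 2/5: 2x − 5y = −29.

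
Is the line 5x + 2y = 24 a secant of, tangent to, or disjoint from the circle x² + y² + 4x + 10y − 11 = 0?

Centre (−2, −5), r² = 40. Distance² from centre to line = (−44)²/29 = 1936/29.
Since d² > r², the line lies outside the circle.

disjoint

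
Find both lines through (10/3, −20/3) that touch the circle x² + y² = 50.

x − y = 10 and x − 7y = 50

Let a tangent through (10/3, −20/3) have slope m. Its distance from (0, 0) must equal 5√2:
[m·(−10/3) − (20/3)]² = 50(m² + 1)
7m² − 8m + 1 = 0, so m = 1 or m = 1/7.
With m = 1: x − y = 10. With m = 1/7: x − 7y = 50.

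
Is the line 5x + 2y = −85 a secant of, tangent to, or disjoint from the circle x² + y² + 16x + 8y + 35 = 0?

disjoint

Centre (−8, −4), r² = 45. Distance² from centre to line = (37)²/29 = 1369/29.
Since d² > r², the line lies outside the circle.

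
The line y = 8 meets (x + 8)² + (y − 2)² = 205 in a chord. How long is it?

26

Centre (−8, 2), r² = 205. Perpendicular distance d from centre to line = |−6| / √1 = 6.
Chord = 2√(r² − d²) = 2·√(169) = 26.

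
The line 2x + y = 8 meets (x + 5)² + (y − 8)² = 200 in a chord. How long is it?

12√5

The distance from (−5, 8) to the line is 10/√5, and r² = 200.
Chord = 2√(r² − d²) = 2·√(180) = 12√5.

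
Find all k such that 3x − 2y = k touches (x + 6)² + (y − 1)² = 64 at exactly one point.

k = −20 ± 8√13

The line touches the circle iff its distance from (−6, 1) is 8:
|3·(−6) − 2·1 − k| / √13 = 8
|k − (−20)| = 8√13.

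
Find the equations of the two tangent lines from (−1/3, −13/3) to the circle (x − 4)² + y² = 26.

Let a tangent through (−1/3, −13/3) have slope m. Its distance from (4, 0) must equal √26:
[m·(13/3) − (13/3)]² = 26(m² + 1)
5m² + 26m + 5 = 0, so m = −5 or m = −1/5.
Through (−1/3, −13/3) these give 5x + y = −6 and x + 5y = −22.

5x + y = −6 and x + 5y = −22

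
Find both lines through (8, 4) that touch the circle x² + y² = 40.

A line y − (4) = m(x − (8)) is tangent when its distance from (0, 0) is 2√10:
[m·(−8) − (−4)]² = 40(m² + 1)
3m² − 8m − 3 = 0, so m = 3 or m = −1/3.
Through (8, 4) these give 3x − y = 20 and x + 3y = 20.

3x − y = 20 and x + 3y = 20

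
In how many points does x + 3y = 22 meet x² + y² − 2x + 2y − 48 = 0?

0

Centre (1, −1), r² = 50. Distance² from centre to line = (−24)²/10 = 288/5.
Since d² > r², the line lies outside the circle.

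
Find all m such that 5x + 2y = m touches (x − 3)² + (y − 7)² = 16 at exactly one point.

Tangency holds when the distance from the centre (3, 7) to the line equals the radius 4:
|5·3 + 2·7 − m| / √29 = 4
|m − (29)| = 4√29.

m = 29 ± 4√29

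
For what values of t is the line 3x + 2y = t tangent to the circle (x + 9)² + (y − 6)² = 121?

The line touches the circle iff its distance from (−9, 6) is 11:
|3·(−9) + 2·6 − t| / √13 = 11
|t − (−15)| = 11√13.

t = −15 ± 11√13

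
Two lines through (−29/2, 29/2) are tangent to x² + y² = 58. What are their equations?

7x + 3y = −58 and 3x + 7y = 58

Let a tangent through (−29/2, 29/2) have slope m. Its distance from (0, 0) must equal √58:
[m·(29/2) − (−29/2)]² = 58(m² + 1)
21m² + 58m + 21 = 0, so m = −7/3 or m = −3/7.
Through (−29/2, 29/2) these give 7x + 3y = −58 and 3x + 7y = 58.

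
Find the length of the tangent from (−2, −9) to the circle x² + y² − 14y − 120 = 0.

√91

Centre (0, 7), r² = 169. |PO|² = (−2)² + (−16)² = 260.
By the tangent–radius right angle, tangent length = √(|PO|² − r²) = √91.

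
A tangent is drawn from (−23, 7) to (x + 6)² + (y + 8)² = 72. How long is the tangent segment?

√442

The centre is (−6, −8) and r = 6√2. The square of the distance from P to the centre is 289 + 225 = 514.
By the tangent–radius right angle, tangent length = √(|PO|² − r²) = √442.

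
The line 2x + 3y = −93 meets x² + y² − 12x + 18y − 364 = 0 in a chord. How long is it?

The distance from (6, −9) to the line is 78/√13, and r² = 481.
Chord = 2√(r² − d²) = 2·√(13) = 2√13.

2√13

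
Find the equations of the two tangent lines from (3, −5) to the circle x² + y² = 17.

Let a tangent through (3, −5) have slope m. Its distance from (0, 0) must equal √17:
(−3m − (5))² = 17(m² + 1)
4m² − 15m − 4 = 0, so m = 4 or m = −1/4.
Through (3, −5) these give 4x − y = 17 and x + 4y = −17.

4x − y = 17 and x + 4y = −17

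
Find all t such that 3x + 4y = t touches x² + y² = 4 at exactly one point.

t = −10 or t = 10

Tangency holds when the distance from the centre (0, 0) to the line equals the radius 2:
|3·0 + 4·0 − t| / √25 = 2
|t| = 2·5, so t = 10 or t = −10.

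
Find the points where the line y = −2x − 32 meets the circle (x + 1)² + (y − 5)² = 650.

Substitute y = −2x − 32:
5x² + 150x + 720 = 0  ⟹  x² + 30x + 144 = 0
x = −6 or x = −24, giving (−6, −20) and (−24, 16).

(−24, 16) and (−6, −20)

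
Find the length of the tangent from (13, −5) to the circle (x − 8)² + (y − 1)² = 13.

With centre O = (8, 1), |OP|² = 61 and r² = 13.
The tangent meets the radius at right angles, so tangent² = |PO|² − r² = 61 − 13 = 48.

4√3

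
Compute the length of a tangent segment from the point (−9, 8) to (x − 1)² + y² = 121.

√43

With centre O = (1, 0), |OP|² = 164 and r² = 121.
By the tangent–radius right angle, tangent length = √(|PO|² − r²) = √43.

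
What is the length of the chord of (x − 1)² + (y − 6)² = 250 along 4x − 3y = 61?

Substitute y = (−61 + 4x)/3:
25x² − 650x + 4000 = 0  ⟹  x² − 26x + 160 = 0
x = 16 or x = 10, giving (16, 1) and (10, −7).
|(16, 1) − (10, −7)| = √((6)² + (8)²) = 10.

10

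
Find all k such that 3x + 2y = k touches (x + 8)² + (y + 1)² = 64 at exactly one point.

k = −26 ± 8√13

The line touches the circle iff its distance from (−8, −1) is 8:
|3·(−8) + 2·(−1) − k| / √13 = 8
|k − (−26)| = 8√13.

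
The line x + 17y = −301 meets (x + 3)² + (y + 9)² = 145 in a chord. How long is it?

Centre (−3, −9), r² = 145. Perpendicular distance d from centre to line = |145| / √290 = 145/√290.
Half the chord is √(r² − d²) = √(145/2), so the full chord is √290.

√290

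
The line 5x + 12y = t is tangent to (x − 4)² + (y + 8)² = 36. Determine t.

Tangency holds when the distance from the centre (4, −8) to the line equals the radius 6:
|5·4 + 12·(−8) − t| / √169 = 6
|t − (−76)| = 6·13, so t = 2 or t = −154.

t = −154 or t = 2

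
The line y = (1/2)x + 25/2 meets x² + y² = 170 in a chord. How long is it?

6√5

Express y = (25 + x)/2 and substitute into the circle:
5x² + 50x − 55 = 0  ⟹  x² + 10x − 11 = 0
x = 1 or x = −11, giving (1, 13) and (−11, 7).
Chord length = distance between (1, 13) and (−11, 7) = √180 = 6√5.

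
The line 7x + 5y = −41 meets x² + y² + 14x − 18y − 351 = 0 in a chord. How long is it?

Centre (−7, 9), r² = 481. Perpendicular distance d from centre to line = |37| / √74 = 37/√74.
Chord = 2√(r² − d²) = 2·√(925/2) = 5√74.

5√74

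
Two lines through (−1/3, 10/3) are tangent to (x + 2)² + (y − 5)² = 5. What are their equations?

Let a tangent through (−1/3, 10/3) have slope m. Its distance from (−2, 5) must equal √5:
(−5/3m − (5/3))² = 5(m² + 1)
2m² − 5m + 2 = 0, so m = 1/2 or m = 2.
Through (−1/3, 10/3) these give x − 2y = −7 and 2x − y = −4.

x − 2y = −7 and 2x − y = −4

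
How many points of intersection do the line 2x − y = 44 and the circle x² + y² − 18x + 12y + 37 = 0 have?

d² = (2·9 − 1·(−6) − (44))²/5 = 80; r² = 80.
Since d² = r², the line is tangent.

1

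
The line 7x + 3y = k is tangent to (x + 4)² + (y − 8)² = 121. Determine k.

k = −4 ± 11√58

For a tangent, require d(centre, line) = r = 11.
|7·(−4) + 3·8 − k| / √58 = 11
|k − (−4)| = 11√58.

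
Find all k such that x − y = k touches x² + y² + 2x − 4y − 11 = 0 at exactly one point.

k = −3 ± 4√2

For a tangent, require d(centre, line) = r = 4.
|1·(−1) − 1·2 − k| / √2 = 4
|k − (−3)| = 4√2.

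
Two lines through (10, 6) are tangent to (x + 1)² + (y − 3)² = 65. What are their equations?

7x − 4y = 46 and 4x + 7y = 82

Write the tangent as mx − y + (6 − m·(10)) = 0 and set its distance from the centre to √65:
[m·(−11) − (−3)]² = 65(m² + 1)
28m² − 33m − 28 = 0, so m = 7/4 or m = −4/7.
Through (10, 6) these give 7x − 4y = 46 and 4x + 7y = 82.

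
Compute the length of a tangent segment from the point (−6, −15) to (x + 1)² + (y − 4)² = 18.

With centre O = (−1, 4), |OP|² = 386 and r² = 18.
The tangent meets the radius at right angles, so tangent² = |PO|² − r² = 386 − 18 = 368.

4√23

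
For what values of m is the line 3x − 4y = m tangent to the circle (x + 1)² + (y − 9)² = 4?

Tangency holds when the distance from the centre (−1, 9) to the line equals the radius 2:
|3·(−1) − 4·9 − m| / √25 = 2
|m − (−39)| = 2·5, so m = −29 or m = −49.

m = −49 or m = −29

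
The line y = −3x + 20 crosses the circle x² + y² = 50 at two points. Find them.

Express y = −3x + 20 and substitute into the circle:
10x² − 120x + 350 = 0  ⟹  x² − 12x + 35 = 0
x = 7 or x = 5, giving (7, −1) and (5, 5).

(5, 5) and (7, −1)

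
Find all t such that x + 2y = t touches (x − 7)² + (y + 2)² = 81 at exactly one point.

t = 3 ± 9√5

The line touches the circle iff its distance from (7, −2) is 9:
|1·7 + 2·(−2) − t| / √5 = 9
|t − (3)| = 9√5.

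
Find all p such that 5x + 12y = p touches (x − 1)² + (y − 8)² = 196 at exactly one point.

The line touches the circle iff its distance from (1, 8) is 14:
|5·1 + 12·8 − p| / √169 = 14
|p − (101)| = 14·13, so p = 283 or p = −81.

p = −81 or p = 283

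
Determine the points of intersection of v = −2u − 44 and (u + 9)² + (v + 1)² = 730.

Express v = −2u − 44 and substitute into the circle:
5u² + 190u + 1200 = 0  ⟹  u² + 38u + 240 = 0
u = −8 or u = −30, giving (−8, −28) and (−30, 16).

(−30, 16) and (−8, −28)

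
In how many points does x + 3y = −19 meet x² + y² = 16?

0

Substituting the line into the circle gives 10x² + 38x + 217 = 0.
Δ = 1444 − 8680 = −7236.
No real roots: the line does not meet the circle.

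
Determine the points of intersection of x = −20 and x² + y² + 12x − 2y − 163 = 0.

(−20, −1) and (−20, 3)

The line gives x = −20. Substituting into the circle:
y² − 2y − 3 = 0
y = 3 or y = −1, giving (−20, 3) and (−20, −1).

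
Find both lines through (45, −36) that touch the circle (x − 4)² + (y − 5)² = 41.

Write the tangent as mx − y + (−36 − m·(45)) = 0 and set its distance from the centre to √41:
[m·(−41) − (41)]² = 41(m² + 1)
20m² + 41m + 20 = 0, so m = −4/5 or m = −5/4.
Through (45, −36) these give 4x + 5y = 0 and 5x + 4y = 81.

4x + 5y = 0 and 5x + 4y = 81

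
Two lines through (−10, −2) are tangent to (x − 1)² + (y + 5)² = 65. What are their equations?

A line y − (−2) = m(x − (−10)) is tangent when its distance from (1, −5) is √65:
[m·(11) − (−3)]² = 65(m² + 1)
28m² + 33m − 28 = 0, so m = 4/7 or m = −7/4.
With m = 4/7: 4x − 7y = −26. With m = −7/4: 7x + 4y = −78.

4x − 7y = −26 and 7x + 4y = −78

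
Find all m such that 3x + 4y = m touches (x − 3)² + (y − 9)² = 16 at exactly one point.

Tangency holds when the distance from the centre (3, 9) to the line equals the radius 4:
|3·3 + 4·9 − m| / √25 = 4
|m − (45)| = 4·5, so m = 65 or m = 25.

m = 25 or m = 65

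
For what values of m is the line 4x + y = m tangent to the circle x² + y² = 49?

The line touches the circle iff its distance from (0, 0) is 7:
|4·0 + 1·0 − m| / √17 = 7
|m| = 7√17.

m = ±7√17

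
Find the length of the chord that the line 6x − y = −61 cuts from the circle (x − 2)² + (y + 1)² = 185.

2√37

The distance from (2, −1) to the line is 74/√37, and r² = 185.
Half the chord is √(r² − d²) = √(37), so the full chord is 2√37.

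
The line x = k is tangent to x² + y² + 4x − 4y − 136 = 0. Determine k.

k = −14 or k = 10

The line touches the circle iff its distance from (−2, 2) is 12:
|1·(−2) + 0·2 − k| / √1 = 12
|k − (−2)| = 12, so k = 10 or k = −14.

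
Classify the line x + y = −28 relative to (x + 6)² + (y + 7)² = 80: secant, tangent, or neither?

neither

Substituting the line into the circle gives 2x² + 54x + 397 = 0.
Discriminant = (54)² − 4·2·(397) = −260 < 0.
No real roots: the line does not meet the circle.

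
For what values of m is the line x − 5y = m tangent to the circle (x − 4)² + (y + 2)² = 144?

For a tangent, require d(centre, line) = r = 12.
|1·4 − 5·(−2) − m| / √26 = 12
|m − (14)| = 12√26.

m = 14 ± 12√26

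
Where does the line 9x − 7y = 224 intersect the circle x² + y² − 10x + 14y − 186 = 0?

From the line, y = (−224 + 9x)/7. Substituting:
130x² − 3640x + 19110 = 0  ⟹  x² − 28x + 147 = 0
x = 21 or x = 7, giving (21, −5) and (7, −23).

(7, −23) and (21, −5)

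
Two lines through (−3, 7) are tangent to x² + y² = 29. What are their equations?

A line y − (7) = m(x − (−3)) is tangent when its distance from (0, 0) is √29:
(3m − (−7))² = 29(m² + 1)
10m² − 21m − 10 = 0, so m = 5/2 or m = −2/5.
Through (−3, 7) these give 5x − 2y = −29 and 2x + 5y = 29.

5x − 2y = −29 and 2x + 5y = 29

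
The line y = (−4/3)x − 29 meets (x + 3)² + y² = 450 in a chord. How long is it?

30

Express y = (−87 − 4x)/3 and substitute into the circle:
25x² + 750x + 3600 = 0  ⟹  x² + 30x + 144 = 0
x = −6 or x = −24, giving (−6, −21) and (−24, 3).
Chord length = distance between (−6, −21) and (−24, 3) = √900 = 30.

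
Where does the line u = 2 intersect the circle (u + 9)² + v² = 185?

(2, −8) and (2, 8)

The line gives u = 2. Substituting into the circle:
v² − 64 = 0
v = 8 or v = −8, giving (2, 8) and (2, −8).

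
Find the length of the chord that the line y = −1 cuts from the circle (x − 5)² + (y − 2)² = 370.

38

Centre (5, 2), r² = 370. Perpendicular distance d from centre to line = |3| / √1 = 3.
Half the chord is √(r² − d²) = √(361), so the full chord is 38.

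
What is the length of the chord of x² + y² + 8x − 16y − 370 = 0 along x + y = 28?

18√2

Express y = −x + 28 and substitute into the circle:
2x² − 32x − 34 = 0  ⟹  x² − 16x − 17 = 0
x = 17 or x = −1, giving (17, 11) and (−1, 29).
Chord length = distance between (17, 11) and (−1, 29) = √648 = 18√2.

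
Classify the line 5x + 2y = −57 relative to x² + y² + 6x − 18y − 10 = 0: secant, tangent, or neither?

Substituting the line into the circle gives 29x² + 774x + 5261 = 0.
Discriminant = (774)² − 4·29·(5261) = −11200 < 0.
No real roots: the line does not meet the circle.

neither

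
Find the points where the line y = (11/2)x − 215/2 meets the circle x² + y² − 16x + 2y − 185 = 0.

From the line, y = (−215 + 11x)/2. Substituting:
125x² − 4750x + 44625 = 0  ⟹  x² − 38x + 357 = 0
x = 21 or x = 17, giving (21, 8) and (17, −14).

(17, −14) and (21, 8)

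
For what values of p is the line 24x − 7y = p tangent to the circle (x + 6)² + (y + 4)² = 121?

The line touches the circle iff its distance from (−6, −4) is 11:
|24·(−6) − 7·(−4) − p| / √625 = 11
|p − (−116)| = 11·25, so p = 159 or p = −391.

p = −391 or p = 159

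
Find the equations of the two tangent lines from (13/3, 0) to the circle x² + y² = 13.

A line y − (0) = m(x − (13/3)) is tangent when its distance from (0, 0) is √13:
[m·(−13/3) − (0)]² = 13(m² + 1)
4m² − 9 = 0, so m = −3/2 or m = 3/2.
With m = −3/2: 3x + 2y = 13. With m = 3/2: 3x − 2y = 13.

3x + 2y = 13 and 3x − 2y = 13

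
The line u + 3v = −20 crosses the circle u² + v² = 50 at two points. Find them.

(−5, −5) and (1, −7)

Express v = (−20 − u)/3 and substitute into the circle:
10u² + 40u − 50 = 0  ⟹  u² + 4u − 5 = 0
u = 1 or u = −5, giving (1, −7) and (−5, −5).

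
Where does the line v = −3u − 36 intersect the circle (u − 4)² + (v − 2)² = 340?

(−14, 6) and (−8, −12)

From the line, v = −3u − 36. Substituting:
10u² + 220u + 1120 = 0  ⟹  u² + 22u + 112 = 0
u = −8 or u = −14, giving (−8, −12) and (−14, 6).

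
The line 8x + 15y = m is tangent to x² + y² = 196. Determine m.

m = −238 or m = 238

For a tangent, require d(centre, line) = r = 14.
|8·0 + 15·0 − m| / √289 = 14
|m| = 14·17, so m = 238 or m = −238.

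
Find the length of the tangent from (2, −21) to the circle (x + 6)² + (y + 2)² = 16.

With centre O = (−6, −2), |OP|² = 425 and r² = 16.
The tangent meets the radius at right angles, so tangent² = |PO|² − r² = 425 − 16 = 409.

√409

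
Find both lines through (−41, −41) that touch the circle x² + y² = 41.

Write the tangent as mx − y + (−41 − m·(−41)) = 0 and set its distance from the centre to √41:
[m·(41) − (41)]² = 41(m² + 1)
20m² − 41m + 20 = 0, so m = 5/4 or m = 4/5.
With m = 5/4: 5x − 4y = −41. With m = 4/5: 4x − 5y = 41.

5x − 4y = −41 and 4x − 5y = 41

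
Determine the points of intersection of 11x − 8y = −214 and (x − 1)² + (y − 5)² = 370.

Substitute y = (214 + 11x)/8:
185x² + 3700x + 6660 = 0  ⟹  x² + 20x + 36 = 0
x = −2 or x = −18, giving (−2, 24) and (−18, 2).

(−18, 2) and (−2, 24)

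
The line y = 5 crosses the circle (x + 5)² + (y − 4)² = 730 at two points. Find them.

Substitute y = 5:
x² + 10x − 704 = 0
x = 22 or x = −32, giving (22, 5) and (−32, 5).

(−32, 5) and (22, 5)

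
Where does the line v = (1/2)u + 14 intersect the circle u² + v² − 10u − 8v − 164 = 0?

(−8, 10) and (8, 18)

Express v = (28 + u)/2 and substitute into the circle:
5u² − 320 = 0  ⟹  u² − 64 = 0
u = 8 or u = −8, giving (8, 18) and (−8, 10).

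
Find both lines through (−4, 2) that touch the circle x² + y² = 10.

Write the tangent as mx − y + (2 − m·(−4)) = 0 and set its distance from the centre to √10:
[m·(4) − (−2)]² = 10(m² + 1)
3m² + 8m − 3 = 0, so m = −3 or m = 1/3.
With m = −3: 3x + y = −10. With m = 1/3: x − 3y = −10.

3x + y = −10 and x − 3y = −10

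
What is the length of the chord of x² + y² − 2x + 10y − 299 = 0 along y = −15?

The distance from (1, −5) to the line is 10, and r² = 325.
Chord = 2√(r² − d²) = 2·√(225) = 30.

30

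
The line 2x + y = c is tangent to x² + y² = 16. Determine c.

c = ±4√5

Tangency holds when the distance from the centre (0, 0) to the line equals the radius 4:
|2·0 + 1·0 − c| / √5 = 4
|c| = 4√5.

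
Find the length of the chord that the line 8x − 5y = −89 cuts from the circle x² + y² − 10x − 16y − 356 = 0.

Express y = (89 + 8x)/5 and substitute into the circle:
89x² + 534x − 8099 = 0  ⟹  x² + 6x − 91 = 0
x = 7 or x = −13, giving (7, 29) and (−13, −3).
|(7, 29) − (−13, −3)| = √((20)² + (32)²) = 4√89.

4√89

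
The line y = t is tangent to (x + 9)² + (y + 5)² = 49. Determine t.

The line touches the circle iff its distance from (−9, −5) is 7:
|0·(−9) + 1·(−5) − t| / √1 = 7
|t − (−5)| = 7, so t = 2 or t = −12.

t = −12 or t = 2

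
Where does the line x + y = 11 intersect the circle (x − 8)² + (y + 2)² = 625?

Substitute y = −x + 11:
2x² − 42x − 392 = 0  ⟹  x² − 21x − 196 = 0
x = 28 or x = −7, giving (28, −17) and (−7, 18).

(−7, 18) and (28, −17)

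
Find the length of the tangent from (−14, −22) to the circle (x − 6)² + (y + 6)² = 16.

With centre O = (6, −6), |OP|² = 656 and r² = 16.
Power of the point: PT² = |PO|² − r² = 640, so PT = 8√10.

8√10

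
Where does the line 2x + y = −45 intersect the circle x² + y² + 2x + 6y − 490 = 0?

(−23, 1) and (−11, −23)

Substitute y = −2x − 45:
5x² + 170x + 1265 = 0  ⟹  x² + 34x + 253 = 0
x = −11 or x = −23, giving (−11, −23) and (−23, 1).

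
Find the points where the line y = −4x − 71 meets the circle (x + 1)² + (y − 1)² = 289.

Substitute y = −4x − 71:
17x² + 578x + 4896 = 0  ⟹  x² + 34x + 288 = 0
x = −16 or x = −18, giving (−16, −7) and (−18, 1).

(−18, 1) and (−16, −7)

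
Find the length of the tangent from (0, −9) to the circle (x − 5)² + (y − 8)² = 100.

√214

Centre (5, 8), r² = 100. |PO|² = (−5)² + (−17)² = 314.
Power of the point: PT² = |PO|² − r² = 214, so PT = √214.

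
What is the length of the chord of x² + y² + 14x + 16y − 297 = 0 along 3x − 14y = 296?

2√205

Express y = (−296 + 3x)/14 and substitute into the circle:
205x² + 1640x − 36900 = 0  ⟹  x² + 8x − 180 = 0
x = 10 or x = −18, giving (10, −19) and (−18, −25).
Chord length = distance between (10, −19) and (−18, −25) = √820 = 2√205.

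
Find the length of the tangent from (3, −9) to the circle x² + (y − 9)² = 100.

Centre (0, 9), r² = 100. |PO|² = (3)² + (−18)² = 333.
The tangent meets the radius at right angles, so tangent² = |PO|² − r² = 333 − 100 = 233.

√233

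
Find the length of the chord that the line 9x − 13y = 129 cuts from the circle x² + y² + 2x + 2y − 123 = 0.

5√10

From the line, y = (−129 + 9x)/13. Substituting:
250x² − 1750x − 7500 = 0  ⟹  x² − 7x − 30 = 0
x = 10 or x = −3, giving (10, −3) and (−3, −12).
|(10, −3) − (−3, −12)| = √((13)² + (9)²) = 5√10.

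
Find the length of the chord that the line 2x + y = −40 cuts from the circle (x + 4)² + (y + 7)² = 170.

Express y = −2x − 40 and substitute into the circle:
5x² + 140x + 935 = 0  ⟹  x² + 28x + 187 = 0
x = −11 or x = −17, giving (−11, −18) and (−17, −6).
Chord length = distance between (−11, −18) and (−17, −6) = √180 = 6√5.

6√5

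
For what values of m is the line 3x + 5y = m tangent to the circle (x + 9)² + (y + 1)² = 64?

m = −32 ± 8√34

For a tangent, require d(centre, line) = r = 8.
|3·(−9) + 5·(−1) − m| / √34 = 8
|m − (−32)| = 8√34.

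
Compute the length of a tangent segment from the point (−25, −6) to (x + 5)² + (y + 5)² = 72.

√329

Centre (−5, −5), r² = 72. |PO|² = (−20)² + (−1)² = 401.
The tangent meets the radius at right angles, so tangent² = |PO|² − r² = 401 − 72 = 329.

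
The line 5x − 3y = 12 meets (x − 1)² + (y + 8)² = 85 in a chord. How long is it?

Express y = (−12 + 5x)/3 and substitute into the circle:
34x² + 102x − 612 = 0  ⟹  x² + 3x − 18 = 0
x = 3 or x = −6, giving (3, 1) and (−6, −14).
|(3, 1) − (−6, −14)| = √((9)² + (15)²) = 3√34.

3√34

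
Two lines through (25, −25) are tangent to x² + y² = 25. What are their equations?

A line y − (−25) = m(x − (25)) is tangent when its distance from (0, 0) is 5:
[m·(−25) − (25)]² = 25(m² + 1)
12m² + 25m + 12 = 0, so m = −3/4 or m = −4/3.
With m = −3/4: 3x + 4y = −25. With m = −4/3: 4x + 3y = 25.

3x + 4y = −25 and 4x + 3y = 25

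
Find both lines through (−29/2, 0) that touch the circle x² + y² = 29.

2x − 5y = −29 and 2x + 5y = −29

Let a tangent through (−29/2, 0) have slope m. Its distance from (0, 0) must equal √29:
(29/2m − (0))² = 29(m² + 1)
25m² − 4 = 0, so m = 2/5 or m = −2/5.
With m = 2/5: 2x − 5y = −29. With m = −2/5: 2x + 5y = −29.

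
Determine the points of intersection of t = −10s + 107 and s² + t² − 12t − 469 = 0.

From the line, t = −10s + 107. Substituting:
101s² − 2020s + 9696 = 0  ⟹  s² − 20s + 96 = 0
s = 12 or s = 8, giving (12, −13) and (8, 27).

(8, 27) and (12, −13)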